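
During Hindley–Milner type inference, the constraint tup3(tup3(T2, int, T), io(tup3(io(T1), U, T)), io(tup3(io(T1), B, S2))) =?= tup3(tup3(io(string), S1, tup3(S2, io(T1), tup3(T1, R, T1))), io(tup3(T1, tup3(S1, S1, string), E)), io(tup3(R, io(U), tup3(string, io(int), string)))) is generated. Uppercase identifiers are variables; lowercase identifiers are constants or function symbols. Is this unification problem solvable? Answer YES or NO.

NO

Decompose tup3/3: tup3(T2, int, T) =?= tup3(io(string), S1, tup3(S2, io(T1), tup3(T1, R, T1))),  io(tup3(io(T1), U, T)) =?= io(tup3(T1, tup3(S1, S1, string), E)),  io(tup3(io(T1), B, S2)) =?= io(tup3(R, io(U), tup3(string, io(int), string))).
Decompose tup3/3: T2 =?= io(string),  int =?= S1,  T =?= tup3(S2, io(T1), tup3(T1, R, T1)).
Bind T2 := io(string); no other remaining equation mentions T2.
Bind S1 := int; substituting into the one remaining equation that mentions S1 gives: io(tup3(io(T1), U, T)) =?= io(tup3(T1, tup3(int, int, string), E)).
Bind T := tup3(S2, io(T1), tup3(T1, R, T1)); substituting into the one remaining equation that mentions T gives: io(tup3(io(T1), U, tup3(S2, io(T1), tup3(T1, R, T1)))) =?= io(tup3(T1, tup3(int, int, string), E)).
Decompose io/1: tup3(io(T1), U, tup3(S2, io(T1), tup3(T1, R, T1))) =?= tup3(T1, tup3(int, int, string), E).
Decompose tup3/3: io(T1) =?= T1,  U =?= tup3(int, int, string),  tup3(S2, io(T1), tup3(T1, R, T1)) =?= E.
Occurs check fails: T1 occurs in io(T1); the equation T1 =?= io(T1) has no finite solution.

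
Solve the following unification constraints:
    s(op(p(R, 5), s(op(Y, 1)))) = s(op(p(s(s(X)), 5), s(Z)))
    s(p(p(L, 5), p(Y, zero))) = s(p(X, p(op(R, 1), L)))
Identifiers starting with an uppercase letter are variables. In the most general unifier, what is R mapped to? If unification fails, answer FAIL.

s(s(p(zero, 5)))

Decompose s/1: op(p(R, 5), s(op(Y, 1))) = op(p(s(s(X)), 5), s(Z)).
Decompose op/2: p(R, 5) = p(s(s(X)), 5),  s(op(Y, 1)) = s(Z).
Decompose p/2: R = s(s(X)),  5 = 5.
Bind R := s(s(X)); substituting into the one remaining equation that mentions R gives: s(p(p(L, 5), p(Y, zero))) = s(p(X, p(op(s(s(X)), 1), L))).
Delete trivial equation 5 = 5.
Decompose s/1: op(Y, 1) = Z.
Bind Z := op(Y, 1); no other remaining equation mentions Z.
Decompose s/1: p(p(L, 5), p(Y, zero)) = p(X, p(op(s(s(X)), 1), L)).
Decompose p/2: p(L, 5) = X,  p(Y, zero) = p(op(s(s(X)), 1), L).
Bind X := p(L, 5); substituting into the remaining equation gives: p(Y, zero) = p(op(s(s(p(L, 5))), 1), L). Substituting into the earlier binding gives R := s(s(p(L, 5))).
Decompose p/2: Y = op(s(s(p(L, 5))), 1),  zero = L.
Bind Y := op(s(s(p(L, 5))), 1); no other remaining equation mentions Y. Substituting into the earlier binding gives Z := op(op(s(s(p(L, 5))), 1), 1).
Bind L := zero. Substituting into the earlier bindings gives R := s(s(p(zero, 5))), Z := op(op(s(s(p(zero, 5))), 1), 1), X := p(zero, 5), Y := op(s(s(p(zero, 5))), 1).
MGU = { R := s(s(p(zero, 5))), Z := op(op(s(s(p(zero, 5))), 1), 1), X := p(zero, 5), Y := op(s(s(p(zero, 5))), 1), L := zero }, so R := s(s(p(zero, 5))).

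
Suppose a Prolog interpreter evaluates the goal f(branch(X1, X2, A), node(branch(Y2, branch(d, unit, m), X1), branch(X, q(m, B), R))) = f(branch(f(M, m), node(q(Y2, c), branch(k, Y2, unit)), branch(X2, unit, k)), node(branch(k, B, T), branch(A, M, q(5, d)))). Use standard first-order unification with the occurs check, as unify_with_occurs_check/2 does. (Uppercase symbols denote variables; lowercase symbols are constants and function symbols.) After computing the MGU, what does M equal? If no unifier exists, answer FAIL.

Decompose f/2: branch(X1, X2, A) = branch(f(M, m), node(q(Y2, c), branch(k, Y2, unit)), branch(X2, unit, k)),  node(branch(Y2, branch(d, unit, m), X1), branch(X, q(m, B), R)) = node(branch(k, B, T), branch(A, M, q(5, d))).
Decompose branch/3: X1 = f(M, m),  X2 = node(q(Y2, c), branch(k, Y2, unit)),  A = branch(X2, unit, k).
Bind X1 := f(M, m); substituting into the one remaining equation that mentions X1 gives: node(branch(Y2, branch(d, unit, m), f(M, m)), branch(X, q(m, B), R)) = node(branch(k, B, T), branch(A, M, q(5, d))).
Bind X2 := node(q(Y2, c), branch(k, Y2, unit)); substituting into the one remaining equation that mentions X2 gives: A = branch(node(q(Y2, c), branch(k, Y2, unit)), unit, k).
Bind A := branch(node(q(Y2, c), branch(k, Y2, unit)), unit, k); substituting into the remaining equation gives: node(branch(Y2, branch(d, unit, m), f(M, m)), branch(X, q(m, B), R)) = node(branch(k, B, T), branch(branch(node(q(Y2, c), branch(k, Y2, unit)), unit, k), M, q(5, d))).
Decompose node/2: branch(Y2, branch(d, unit, m), f(M, m)) = branch(k, B, T),  branch(X, q(m, B), R) = branch(branch(node(q(Y2, c), branch(k, Y2, unit)), unit, k), M, q(5, d)).
Decompose branch/3: Y2 = k,  branch(d, unit, m) = B,  f(M, m) = T.
Bind Y2 := k; substituting into the one remaining equation that mentions Y2 gives: branch(X, q(m, B), R) = branch(branch(node(q(k, c), branch(k, k, unit)), unit, k), M, q(5, d)). Substituting into the earlier bindings gives X2 := node(q(k, c), branch(k, k, unit)), A := branch(node(q(k, c), branch(k, k, unit)), unit, k).
Bind B := branch(d, unit, m); substituting into the one remaining equation that mentions B gives: branch(X, q(m, branch(d, unit, m)), R) = branch(branch(node(q(k, c), branch(k, k, unit)), unit, k), M, q(5, d)).
Bind T := f(M, m); no other remaining equation mentions T.
Decompose branch/3: X = branch(node(q(k, c), branch(k, k, unit)), unit, k),  q(m, branch(d, unit, m)) = M,  R = q(5, d).
Bind X := branch(node(q(k, c), branch(k, k, unit)), unit, k); no other remaining equation mentions X.
Bind M := q(m, branch(d, unit, m)); no other remaining equation mentions M. Substituting into the earlier bindings gives X1 := f(q(m, branch(d, unit, m)), m), T := f(q(m, branch(d, unit, m)), m).
Bind R := q(5, d).
MGU = { X1 ↦ f(q(m, branch(d, unit, m)), m), X2 ↦ node(q(k, c), branch(k, k, unit)), A ↦ branch(node(q(k, c), branch(k, k, unit)), unit, k), Y2 ↦ k, B ↦ branch(d, unit, m), T ↦ f(q(m, branch(d, unit, m)), m), X ↦ branch(node(q(k, c), branch(k, k, unit)), unit, k), M ↦ q(m, branch(d, unit, m)), R ↦ q(5, d) }, so M ↦ q(m, branch(d, unit, m)).

q(m, branch(d, unit, m))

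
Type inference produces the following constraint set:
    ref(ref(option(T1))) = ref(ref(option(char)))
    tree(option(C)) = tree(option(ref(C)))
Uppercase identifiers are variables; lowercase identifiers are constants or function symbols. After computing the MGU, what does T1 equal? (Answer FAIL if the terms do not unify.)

FAIL

Decompose ref/1: ref(option(T1)) = ref(option(char)).
Decompose ref/1: option(T1) = option(char).
Decompose option/1: T1 = char.
Bind T1 := char; no other remaining equation mentions T1.
Decompose tree/1: option(C) = option(ref(C)).
Decompose option/1: C = ref(C).
Occurs check fails: C occurs in ref(C); the equation C = ref(C) has no finite solution.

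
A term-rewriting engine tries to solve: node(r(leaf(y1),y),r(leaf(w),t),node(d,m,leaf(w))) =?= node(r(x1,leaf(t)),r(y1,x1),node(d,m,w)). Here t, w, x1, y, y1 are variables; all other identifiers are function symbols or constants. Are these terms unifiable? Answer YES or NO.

Decompose node/3: r(leaf(y1),y) =?= r(x1,leaf(t)),  r(leaf(w),t) =?= r(y1,x1),  node(d,m,leaf(w)) =?= node(d,m,w).
Decompose r/2: leaf(y1) =?= x1,  y =?= leaf(t).
Bind x1 := leaf(y1); substituting into the one remaining equation that mentions x1 gives: r(leaf(w),t) =?= r(y1,leaf(y1)).
Bind y := leaf(t); no other remaining equation mentions y.
Decompose r/2: leaf(w) =?= y1,  t =?= leaf(y1).
Bind y1 := leaf(w); substituting into the one remaining equation that mentions y1 gives: t =?= leaf(leaf(w)). Substituting into the earlier binding gives x1 := leaf(leaf(w)).
Bind t := leaf(leaf(w)); no other remaining equation mentions t. Substituting into the earlier binding gives y := leaf(leaf(leaf(w))).
Decompose node/3: d =?= d,  m =?= m,  leaf(w) =?= w.
Delete trivial equation d =?= d.
Delete trivial equation m =?= m.
Occurs check fails: w occurs in leaf(w); the equation w =?= leaf(w) has no finite solution.

NO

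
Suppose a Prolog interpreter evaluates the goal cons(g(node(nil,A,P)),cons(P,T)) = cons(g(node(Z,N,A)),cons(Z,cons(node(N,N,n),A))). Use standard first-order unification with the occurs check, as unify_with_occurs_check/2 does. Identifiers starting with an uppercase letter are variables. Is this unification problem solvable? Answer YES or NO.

YES

Decompose cons/2: g(node(nil,A,P)) = g(node(Z,N,A)),  cons(P,T) = cons(Z,cons(node(N,N,n),A)).
Decompose g/1: node(nil,A,P) = node(Z,N,A).
Decompose node/3: nil = Z,  A = N,  P = A.
Bind Z := nil; substituting into the one remaining equation that mentions Z gives: cons(P,T) = cons(nil,cons(node(N,N,n),A)).
Bind A := N; substituting into the remaining equations gives: P = N,  cons(P,T) = cons(nil,cons(node(N,N,n),N)).
Bind P := N; substituting into the remaining equation gives: cons(N,T) = cons(nil,cons(node(N,N,n),N)).
Decompose cons/2: N = nil,  T = cons(node(N,N,n),N).
Bind N := nil; substituting into the remaining equation gives: T = cons(node(nil,nil,n),nil). Substituting into the earlier bindings gives A := nil, P := nil.
Bind T := cons(node(nil,nil,n),nil).
No equations remain and no clash or occurs-check failure arose, so a unifier exists.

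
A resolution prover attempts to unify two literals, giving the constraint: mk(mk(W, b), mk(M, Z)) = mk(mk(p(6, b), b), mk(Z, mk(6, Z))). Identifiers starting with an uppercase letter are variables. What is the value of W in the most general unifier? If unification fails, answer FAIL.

FAIL

Decompose mk/2: mk(W, b) = mk(p(6, b), b),  mk(M, Z) = mk(Z, mk(6, Z)).
Decompose mk/2: W = p(6, b),  b = b.
Bind W := p(6, b); no other remaining equation mentions W.
Delete trivial equation b = b.
Decompose mk/2: M = Z,  Z = mk(6, Z).
Bind M := Z; no other remaining equation mentions M.
Occurs check fails: Z occurs in mk(6, Z); the equation Z = mk(6, Z) has no finite solution.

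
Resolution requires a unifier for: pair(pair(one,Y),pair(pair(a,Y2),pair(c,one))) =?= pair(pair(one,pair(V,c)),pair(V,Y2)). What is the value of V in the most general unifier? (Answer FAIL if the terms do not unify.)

pair(a,pair(c,one))

Decompose pair/2: pair(one,Y) =?= pair(one,pair(V,c)),  pair(pair(a,Y2),pair(c,one)) =?= pair(V,Y2).
Decompose pair/2: one =?= one,  Y =?= pair(V,c).
Delete trivial equation one =?= one.
Bind Y := pair(V,c); no other remaining equation mentions Y.
Decompose pair/2: pair(a,Y2) =?= V,  pair(c,one) =?= Y2.
Bind V := pair(a,Y2); no other remaining equation mentions V. Substituting into the earlier binding gives Y := pair(pair(a,Y2),c).
Bind Y2 := pair(c,one). Substituting into the earlier bindings gives Y := pair(pair(a,pair(c,one)),c), V := pair(a,pair(c,one)).
MGU = { Y := pair(pair(a,pair(c,one)),c), V := pair(a,pair(c,one)), Y2 := pair(c,one) }, so V := pair(a,pair(c,one)).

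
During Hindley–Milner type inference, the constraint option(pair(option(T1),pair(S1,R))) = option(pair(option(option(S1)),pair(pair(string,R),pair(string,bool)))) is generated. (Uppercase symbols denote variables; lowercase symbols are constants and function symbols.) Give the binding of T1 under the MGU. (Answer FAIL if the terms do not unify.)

Decompose option/1: pair(option(T1),pair(S1,R)) = pair(option(option(S1)),pair(pair(string,R),pair(string,bool))).
Decompose pair/2: option(T1) = option(option(S1)),  pair(S1,R) = pair(pair(string,R),pair(string,bool)).
Decompose option/1: T1 = option(S1).
Bind T1 := option(S1); no other remaining equation mentions T1.
Decompose pair/2: S1 = pair(string,R),  R = pair(string,bool).
Bind S1 := pair(string,R); no other remaining equation mentions S1. Substituting into the earlier binding gives T1 := option(pair(string,R)).
Bind R := pair(string,bool). Substituting into the earlier bindings gives T1 := option(pair(string,pair(string,bool))), S1 := pair(string,pair(string,bool)).
MGU = { T1 ↦ option(pair(string,pair(string,bool))), S1 ↦ pair(string,pair(string,bool)), R ↦ pair(string,bool) }, so T1 ↦ option(pair(string,pair(string,bool))).

option(pair(string,pair(string,bool)))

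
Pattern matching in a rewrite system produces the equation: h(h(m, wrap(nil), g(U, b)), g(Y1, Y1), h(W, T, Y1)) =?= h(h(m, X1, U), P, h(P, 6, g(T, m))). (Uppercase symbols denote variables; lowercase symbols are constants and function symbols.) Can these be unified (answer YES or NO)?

NO

Decompose h/3: h(m, wrap(nil), g(U, b)) =?= h(m, X1, U),  g(Y1, Y1) =?= P,  h(W, T, Y1) =?= h(P, 6, g(T, m)).
Decompose h/3: m =?= m,  wrap(nil) =?= X1,  g(U, b) =?= U.
Delete trivial equation m =?= m.
Bind X1 := wrap(nil); no other remaining equation mentions X1.
Occurs check fails: U occurs in g(U, b); the equation U =?= g(U, b) has no finite solution.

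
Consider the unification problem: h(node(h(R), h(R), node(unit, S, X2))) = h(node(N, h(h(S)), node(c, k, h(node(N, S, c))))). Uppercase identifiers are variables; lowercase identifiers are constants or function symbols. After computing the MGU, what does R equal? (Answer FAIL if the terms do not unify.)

Decompose h/1: node(h(R), h(R), node(unit, S, X2)) = node(N, h(h(S)), node(c, k, h(node(N, S, c)))).
Decompose node/3: h(R) = N,  h(R) = h(h(S)),  node(unit, S, X2) = node(c, k, h(node(N, S, c))).
Bind N := h(R); substituting into the one remaining equation that mentions N gives: node(unit, S, X2) = node(c, k, h(node(h(R), S, c))).
Decompose h/1: R = h(S).
Bind R := h(S); substituting into the remaining equation gives: node(unit, S, X2) = node(c, k, h(node(h(h(S)), S, c))). Substituting into the earlier binding gives N := h(h(S)).
Decompose node/3: unit = c,  S = k,  X2 = h(node(h(h(S)), S, c)).
Clash: constants unit and c differ; no unifier exists.

FAIL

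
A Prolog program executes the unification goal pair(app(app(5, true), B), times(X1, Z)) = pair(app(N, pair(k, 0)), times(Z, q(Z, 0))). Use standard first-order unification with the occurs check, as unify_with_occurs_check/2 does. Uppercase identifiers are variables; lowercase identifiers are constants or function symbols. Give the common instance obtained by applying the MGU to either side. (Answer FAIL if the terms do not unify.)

FAIL

Decompose pair/2: app(app(5, true), B) = app(N, pair(k, 0)),  times(X1, Z) = times(Z, q(Z, 0)).
Decompose app/2: app(5, true) = N,  B = pair(k, 0).
Bind N := app(5, true); no other remaining equation mentions N.
Bind B := pair(k, 0); no other remaining equation mentions B.
Decompose times/2: X1 = Z,  Z = q(Z, 0).
Bind X1 := Z; no other remaining equation mentions X1.
Occurs check fails: Z occurs in q(Z, 0); the equation Z = q(Z, 0) has no finite solution.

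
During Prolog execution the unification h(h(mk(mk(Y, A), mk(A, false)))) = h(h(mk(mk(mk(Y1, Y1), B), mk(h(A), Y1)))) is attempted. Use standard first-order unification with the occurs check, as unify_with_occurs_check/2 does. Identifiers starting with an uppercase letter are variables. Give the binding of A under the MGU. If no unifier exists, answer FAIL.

Decompose h/1: h(mk(mk(Y, A), mk(A, false))) = h(mk(mk(mk(Y1, Y1), B), mk(h(A), Y1))).
Decompose h/1: mk(mk(Y, A), mk(A, false)) = mk(mk(mk(Y1, Y1), B), mk(h(A), Y1)).
Decompose mk/2: mk(Y, A) = mk(mk(Y1, Y1), B),  mk(A, false) = mk(h(A), Y1).
Decompose mk/2: Y = mk(Y1, Y1),  A = B.
Bind Y := mk(Y1, Y1); no other remaining equation mentions Y.
Bind A := B; substituting into the remaining equation gives: mk(B, false) = mk(h(B), Y1).
Decompose mk/2: B = h(B),  false = Y1.
Occurs check fails: B occurs in h(B); the equation B = h(B) has no finite solution.

FAIL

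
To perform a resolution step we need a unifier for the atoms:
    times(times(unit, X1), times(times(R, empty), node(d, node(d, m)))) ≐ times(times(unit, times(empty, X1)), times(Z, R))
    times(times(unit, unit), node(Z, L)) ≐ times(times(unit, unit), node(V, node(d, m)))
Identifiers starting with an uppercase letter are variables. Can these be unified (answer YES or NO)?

Decompose times/2: times(unit, X1) ≐ times(unit, times(empty, X1)),  times(times(R, empty), node(d, node(d, m))) ≐ times(Z, R).
Decompose times/2: unit ≐ unit,  X1 ≐ times(empty, X1).
Delete trivial equation unit ≐ unit.
Occurs check fails: X1 occurs in times(empty, X1); the equation X1 ≐ times(empty, X1) has no finite solution.

NO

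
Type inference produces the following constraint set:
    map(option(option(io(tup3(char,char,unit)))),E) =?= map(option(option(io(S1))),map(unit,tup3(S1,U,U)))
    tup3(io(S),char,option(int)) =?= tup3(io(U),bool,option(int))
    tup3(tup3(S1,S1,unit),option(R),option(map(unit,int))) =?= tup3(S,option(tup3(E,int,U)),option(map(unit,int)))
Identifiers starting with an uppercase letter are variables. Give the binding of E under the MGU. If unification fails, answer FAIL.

Decompose map/2: option(option(io(tup3(char,char,unit)))) =?= option(option(io(S1))),  E =?= map(unit,tup3(S1,U,U)).
Decompose option/1: option(io(tup3(char,char,unit))) =?= option(io(S1)).
Decompose option/1: io(tup3(char,char,unit)) =?= io(S1).
Decompose io/1: tup3(char,char,unit) =?= S1.
Bind S1 := tup3(char,char,unit); substituting into the 2 remaining equations that mention S1 gives: E =?= map(unit,tup3(tup3(char,char,unit),U,U)),  tup3(tup3(tup3(char,char,unit),tup3(char,char,unit),unit),option(R),option(map(unit,int))) =?= tup3(S,option(tup3(E,int,U)),option(map(unit,int))).
Bind E := map(unit,tup3(tup3(char,char,unit),U,U)); substituting into the one remaining equation that mentions E gives: tup3(tup3(tup3(char,char,unit),tup3(char,char,unit),unit),option(R),option(map(unit,int))) =?= tup3(S,option(tup3(map(unit,tup3(tup3(char,char,unit),U,U)),int,U)),option(map(unit,int))).
Decompose tup3/3: io(S) =?= io(U),  char =?= bool,  option(int) =?= option(int).
Decompose io/1: S =?= U.
Bind S := U; substituting into the one remaining equation that mentions S gives: tup3(tup3(tup3(char,char,unit),tup3(char,char,unit),unit),option(R),option(map(unit,int))) =?= tup3(U,option(tup3(map(unit,tup3(tup3(char,char,unit),U,U)),int,U)),option(map(unit,int))).
Clash: constants char and bool differ; no unifier exists.

FAIL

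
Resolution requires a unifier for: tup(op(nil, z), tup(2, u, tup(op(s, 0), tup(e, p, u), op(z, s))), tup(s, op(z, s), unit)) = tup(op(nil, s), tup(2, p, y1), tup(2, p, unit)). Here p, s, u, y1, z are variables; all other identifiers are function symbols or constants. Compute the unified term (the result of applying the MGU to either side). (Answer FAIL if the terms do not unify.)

tup(op(nil, 2), tup(2, op(2, 2), tup(op(2, 0), tup(e, op(2, 2), op(2, 2)), op(2, 2))), tup(2, op(2, 2), unit))

Decompose tup/3: op(nil, z) = op(nil, s),  tup(2, u, tup(op(s, 0), tup(e, p, u), op(z, s))) = tup(2, p, y1),  tup(s, op(z, s), unit) = tup(2, p, unit).
Decompose op/2: nil = nil,  z = s.
Delete trivial equation nil = nil.
Bind z := s; substituting into the remaining equations gives: tup(2, u, tup(op(s, 0), tup(e, p, u), op(s, s))) = tup(2, p, y1),  tup(s, op(s, s), unit) = tup(2, p, unit).
Decompose tup/3: 2 = 2,  u = p,  tup(op(s, 0), tup(e, p, u), op(s, s)) = y1.
Delete trivial equation 2 = 2.
Bind u := p; substituting into the one remaining equation that mentions u gives: tup(op(s, 0), tup(e, p, p), op(s, s)) = y1.
Bind y1 := tup(op(s, 0), tup(e, p, p), op(s, s)); no other remaining equation mentions y1.
Decompose tup/3: s = 2,  op(s, s) = p,  unit = unit.
Bind s := 2; substituting into the one remaining equation that mentions s gives: op(2, 2) = p. Substituting into the earlier bindings gives z := 2, y1 := tup(op(2, 0), tup(e, p, p), op(2, 2)).
Bind p := op(2, 2); no other remaining equation mentions p. Substituting into the earlier bindings gives u := op(2, 2), y1 := tup(op(2, 0), tup(e, op(2, 2), op(2, 2)), op(2, 2)).
Delete trivial equation unit = unit.
Applying the MGU to either side gives tup(op(nil, 2), tup(2, op(2, 2), tup(op(2, 0), tup(e, op(2, 2), op(2, 2)), op(2, 2))), tup(2, op(2, 2), unit)).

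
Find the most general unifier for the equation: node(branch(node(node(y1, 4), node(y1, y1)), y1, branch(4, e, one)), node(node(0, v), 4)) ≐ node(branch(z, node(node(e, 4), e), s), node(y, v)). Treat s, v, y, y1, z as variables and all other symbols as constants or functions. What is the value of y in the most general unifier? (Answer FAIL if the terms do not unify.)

Decompose node/2: branch(node(node(y1, 4), node(y1, y1)), y1, branch(4, e, one)) ≐ branch(z, node(node(e, 4), e), s),  node(node(0, v), 4) ≐ node(y, v).
Decompose branch/3: node(node(y1, 4), node(y1, y1)) ≐ z,  y1 ≐ node(node(e, 4), e),  branch(4, e, one) ≐ s.
Bind z := node(node(y1, 4), node(y1, y1)); no other remaining equation mentions z.
Bind y1 := node(node(e, 4), e); no other remaining equation mentions y1. Substituting into the earlier binding gives z := node(node(node(node(e, 4), e), 4), node(node(node(e, 4), e), node(node(e, 4), e))).
Bind s := branch(4, e, one); no other remaining equation mentions s.
Decompose node/2: node(0, v) ≐ y,  4 ≐ v.
Bind y := node(0, v); no other remaining equation mentions y.
Bind v := 4. Substituting into the earlier binding gives y := node(0, 4).
MGU = { z := node(node(node(node(e, 4), e), 4), node(node(node(e, 4), e), node(node(e, 4), e))), y1 := node(node(e, 4), e), s := branch(4, e, one), y := node(0, 4), v := 4 }, so y := node(0, 4).

node(0, 4)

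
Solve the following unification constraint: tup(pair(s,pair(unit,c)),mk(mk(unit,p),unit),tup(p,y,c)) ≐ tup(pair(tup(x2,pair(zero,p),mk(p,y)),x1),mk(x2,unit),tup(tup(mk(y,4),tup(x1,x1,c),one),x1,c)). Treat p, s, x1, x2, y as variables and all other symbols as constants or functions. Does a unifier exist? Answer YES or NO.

Decompose tup/3: pair(s,pair(unit,c)) ≐ pair(tup(x2,pair(zero,p),mk(p,y)),x1),  mk(mk(unit,p),unit) ≐ mk(x2,unit),  tup(p,y,c) ≐ tup(tup(mk(y,4),tup(x1,x1,c),one),x1,c).
Decompose pair/2: s ≐ tup(x2,pair(zero,p),mk(p,y)),  pair(unit,c) ≐ x1.
Bind s := tup(x2,pair(zero,p),mk(p,y)); no other remaining equation mentions s.
Bind x1 := pair(unit,c); substituting into the one remaining equation that mentions x1 gives: tup(p,y,c) ≐ tup(tup(mk(y,4),tup(pair(unit,c),pair(unit,c),c),one),pair(unit,c),c).
Decompose mk/2: mk(unit,p) ≐ x2,  unit ≐ unit.
Bind x2 := mk(unit,p); no other remaining equation mentions x2. Substituting into the earlier binding gives s := tup(mk(unit,p),pair(zero,p),mk(p,y)).
Delete trivial equation unit ≐ unit.
Decompose tup/3: p ≐ tup(mk(y,4),tup(pair(unit,c),pair(unit,c),c),one),  y ≐ pair(unit,c),  c ≐ c.
Bind p := tup(mk(y,4),tup(pair(unit,c),pair(unit,c),c),one); no other remaining equation mentions p. Substituting into the earlier bindings gives s := tup(mk(unit,tup(mk(y,4),tup(pair(unit,c),pair(unit,c),c),one)),pair(zero,tup(mk(y,4),tup(pair(unit,c),pair(unit,c),c),one)),mk(tup(mk(y,4),tup(pair(unit,c),pair(unit,c),c),one),y)), x2 := mk(unit,tup(mk(y,4),tup(pair(unit,c),pair(unit,c),c),one)).
Bind y := pair(unit,c); no other remaining equation mentions y. Substituting into the earlier bindings gives s := tup(mk(unit,tup(mk(pair(unit,c),4),tup(pair(unit,c),pair(unit,c),c),one)),pair(zero,tup(mk(pair(unit,c),4),tup(pair(unit,c),pair(unit,c),c),one)),mk(tup(mk(pair(unit,c),4),tup(pair(unit,c),pair(unit,c),c),one),pair(unit,c))), x2 := mk(unit,tup(mk(pair(unit,c),4),tup(pair(unit,c),pair(unit,c),c),one)), p := tup(mk(pair(unit,c),4),tup(pair(unit,c),pair(unit,c),c),one).
Delete trivial equation c ≐ c.
No equations remain and no clash or occurs-check failure arose, so a unifier exists.

YES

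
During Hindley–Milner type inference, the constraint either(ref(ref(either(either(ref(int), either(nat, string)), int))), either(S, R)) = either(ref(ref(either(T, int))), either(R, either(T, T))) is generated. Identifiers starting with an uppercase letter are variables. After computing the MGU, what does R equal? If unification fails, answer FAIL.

either(either(ref(int), either(nat, string)), either(ref(int), either(nat, string)))

Decompose either/2: ref(ref(either(either(ref(int), either(nat, string)), int))) = ref(ref(either(T, int))),  either(S, R) = either(R, either(T, T)).
Decompose ref/1: ref(either(either(ref(int), either(nat, string)), int)) = ref(either(T, int)).
Decompose ref/1: either(either(ref(int), either(nat, string)), int) = either(T, int).
Decompose either/2: either(ref(int), either(nat, string)) = T,  int = int.
Bind T := either(ref(int), either(nat, string)); substituting into the one remaining equation that mentions T gives: either(S, R) = either(R, either(either(ref(int), either(nat, string)), either(ref(int), either(nat, string)))).
Delete trivial equation int = int.
Decompose either/2: S = R,  R = either(either(ref(int), either(nat, string)), either(ref(int), either(nat, string))).
Bind S := R; no other remaining equation mentions S.
Bind R := either(either(ref(int), either(nat, string)), either(ref(int), either(nat, string))). Substituting into the earlier binding gives S := either(either(ref(int), either(nat, string)), either(ref(int), either(nat, string))).
MGU = { T := either(ref(int), either(nat, string)), S := either(either(ref(int), either(nat, string)), either(ref(int), either(nat, string))), R := either(either(ref(int), either(nat, string)), either(ref(int), either(nat, string))) }, so R := either(either(ref(int), either(nat, string)), either(ref(int), either(nat, string))).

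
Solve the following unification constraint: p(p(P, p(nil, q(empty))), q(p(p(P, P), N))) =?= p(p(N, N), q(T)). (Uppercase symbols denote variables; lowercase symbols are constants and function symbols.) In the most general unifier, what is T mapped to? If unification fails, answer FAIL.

Decompose p/2: p(P, p(nil, q(empty))) =?= p(N, N),  q(p(p(P, P), N)) =?= q(T).
Decompose p/2: P =?= N,  p(nil, q(empty)) =?= N.
Bind P := N; substituting into the one remaining equation that mentions P gives: q(p(p(N, N), N)) =?= q(T).
Bind N := p(nil, q(empty)); substituting into the remaining equation gives: q(p(p(p(nil, q(empty)), p(nil, q(empty))), p(nil, q(empty)))) =?= q(T). Substituting into the earlier binding gives P := p(nil, q(empty)).
Decompose q/1: p(p(p(nil, q(empty)), p(nil, q(empty))), p(nil, q(empty))) =?= T.
Bind T := p(p(p(nil, q(empty)), p(nil, q(empty))), p(nil, q(empty))).
MGU = { P ↦ p(nil, q(empty)), N ↦ p(nil, q(empty)), T ↦ p(p(p(nil, q(empty)), p(nil, q(empty))), p(nil, q(empty))) }, so T ↦ p(p(p(nil, q(empty)), p(nil, q(empty))), p(nil, q(empty))).

p(p(p(nil, q(empty)), p(nil, q(empty))), p(nil, q(empty)))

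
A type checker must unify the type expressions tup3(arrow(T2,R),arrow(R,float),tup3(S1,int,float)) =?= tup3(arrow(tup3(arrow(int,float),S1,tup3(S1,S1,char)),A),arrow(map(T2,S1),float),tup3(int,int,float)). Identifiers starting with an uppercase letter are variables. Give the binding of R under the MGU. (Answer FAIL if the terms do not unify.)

Decompose tup3/3: arrow(T2,R) =?= arrow(tup3(arrow(int,float),S1,tup3(S1,S1,char)),A),  arrow(R,float) =?= arrow(map(T2,S1),float),  tup3(S1,int,float) =?= tup3(int,int,float).
Decompose arrow/2: T2 =?= tup3(arrow(int,float),S1,tup3(S1,S1,char)),  R =?= A.
Bind T2 := tup3(arrow(int,float),S1,tup3(S1,S1,char)); substituting into the one remaining equation that mentions T2 gives: arrow(R,float) =?= arrow(map(tup3(arrow(int,float),S1,tup3(S1,S1,char)),S1),float).
Bind R := A; substituting into the one remaining equation that mentions R gives: arrow(A,float) =?= arrow(map(tup3(arrow(int,float),S1,tup3(S1,S1,char)),S1),float).
Decompose arrow/2: A =?= map(tup3(arrow(int,float),S1,tup3(S1,S1,char)),S1),  float =?= float.
Bind A := map(tup3(arrow(int,float),S1,tup3(S1,S1,char)),S1); no other remaining equation mentions A. Substituting into the earlier binding gives R := map(tup3(arrow(int,float),S1,tup3(S1,S1,char)),S1).
Delete trivial equation float =?= float.
Decompose tup3/3: S1 =?= int,  int =?= int,  float =?= float.
Bind S1 := int; no other remaining equation mentions S1. Substituting into the earlier bindings gives T2 := tup3(arrow(int,float),int,tup3(int,int,char)), R := map(tup3(arrow(int,float),int,tup3(int,int,char)),int), A := map(tup3(arrow(int,float),int,tup3(int,int,char)),int).
Delete trivial equation int =?= int.
Delete trivial equation float =?= float.
MGU = { T2 ↦ tup3(arrow(int,float),int,tup3(int,int,char)), R ↦ map(tup3(arrow(int,float),int,tup3(int,int,char)),int), A ↦ map(tup3(arrow(int,float),int,tup3(int,int,char)),int), S1 ↦ int }, so R ↦ map(tup3(arrow(int,float),int,tup3(int,int,char)),int).

map(tup3(arrow(int,float),int,tup3(int,int,char)),int)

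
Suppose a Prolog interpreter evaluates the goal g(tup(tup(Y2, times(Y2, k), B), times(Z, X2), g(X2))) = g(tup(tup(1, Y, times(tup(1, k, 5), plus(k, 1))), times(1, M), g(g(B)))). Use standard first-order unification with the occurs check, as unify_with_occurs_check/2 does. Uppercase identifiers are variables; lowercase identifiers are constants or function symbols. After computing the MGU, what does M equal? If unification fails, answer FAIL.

g(times(tup(1, k, 5), plus(k, 1)))

Decompose g/1: tup(tup(Y2, times(Y2, k), B), times(Z, X2), g(X2)) = tup(tup(1, Y, times(tup(1, k, 5), plus(k, 1))), times(1, M), g(g(B))).
Decompose tup/3: tup(Y2, times(Y2, k), B) = tup(1, Y, times(tup(1, k, 5), plus(k, 1))),  times(Z, X2) = times(1, M),  g(X2) = g(g(B)).
Decompose tup/3: Y2 = 1,  times(Y2, k) = Y,  B = times(tup(1, k, 5), plus(k, 1)).
Bind Y2 := 1; substituting into the one remaining equation that mentions Y2 gives: times(1, k) = Y.
Bind Y := times(1, k); no other remaining equation mentions Y.
Bind B := times(tup(1, k, 5), plus(k, 1)); substituting into the one remaining equation that mentions B gives: g(X2) = g(g(times(tup(1, k, 5), plus(k, 1)))).
Decompose times/2: Z = 1,  X2 = M.
Bind Z := 1; no other remaining equation mentions Z.
Bind X2 := M; substituting into the remaining equation gives: g(M) = g(g(times(tup(1, k, 5), plus(k, 1)))).
Decompose g/1: M = g(times(tup(1, k, 5), plus(k, 1))).
Bind M := g(times(tup(1, k, 5), plus(k, 1))). Substituting into the earlier binding gives X2 := g(times(tup(1, k, 5), plus(k, 1))).
MGU = { Y2 ↦ 1, Y ↦ times(1, k), B ↦ times(tup(1, k, 5), plus(k, 1)), Z ↦ 1, X2 ↦ g(times(tup(1, k, 5), plus(k, 1))), M ↦ g(times(tup(1, k, 5), plus(k, 1))) }, so M ↦ g(times(tup(1, k, 5), plus(k, 1))).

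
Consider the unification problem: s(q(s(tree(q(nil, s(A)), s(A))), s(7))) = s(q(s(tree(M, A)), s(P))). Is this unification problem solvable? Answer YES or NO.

Decompose s/1: q(s(tree(q(nil, s(A)), s(A))), s(7)) = q(s(tree(M, A)), s(P)).
Decompose q/2: s(tree(q(nil, s(A)), s(A))) = s(tree(M, A)),  s(7) = s(P).
Decompose s/1: tree(q(nil, s(A)), s(A)) = tree(M, A).
Decompose tree/2: q(nil, s(A)) = M,  s(A) = A.
Bind M := q(nil, s(A)); no other remaining equation mentions M.
Occurs check fails: A occurs in s(A); the equation A = s(A) has no finite solution.

NO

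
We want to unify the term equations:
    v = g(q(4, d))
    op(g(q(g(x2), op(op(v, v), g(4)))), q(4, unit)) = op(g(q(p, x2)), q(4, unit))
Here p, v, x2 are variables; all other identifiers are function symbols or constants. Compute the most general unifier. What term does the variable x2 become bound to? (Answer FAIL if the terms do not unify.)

Bind v := g(q(4, d)); substituting into the remaining equation gives: op(g(q(g(x2), op(op(g(q(4, d)), g(q(4, d))), g(4)))), q(4, unit)) = op(g(q(p, x2)), q(4, unit)).
Decompose op/2: g(q(g(x2), op(op(g(q(4, d)), g(q(4, d))), g(4)))) = g(q(p, x2)),  q(4, unit) = q(4, unit).
Decompose g/1: q(g(x2), op(op(g(q(4, d)), g(q(4, d))), g(4))) = q(p, x2).
Decompose q/2: g(x2) = p,  op(op(g(q(4, d)), g(q(4, d))), g(4)) = x2.
Bind p := g(x2); no other remaining equation mentions p.
Bind x2 := op(op(g(q(4, d)), g(q(4, d))), g(4)); no other remaining equation mentions x2. Substituting into the earlier binding gives p := g(op(op(g(q(4, d)), g(q(4, d))), g(4))).
Delete trivial equation q(4, unit) = q(4, unit).
MGU = { v := g(q(4, d)), p := g(op(op(g(q(4, d)), g(q(4, d))), g(4))), x2 := op(op(g(q(4, d)), g(q(4, d))), g(4)) }, so x2 := op(op(g(q(4, d)), g(q(4, d))), g(4)).

op(op(g(q(4, d)), g(q(4, d))), g(4))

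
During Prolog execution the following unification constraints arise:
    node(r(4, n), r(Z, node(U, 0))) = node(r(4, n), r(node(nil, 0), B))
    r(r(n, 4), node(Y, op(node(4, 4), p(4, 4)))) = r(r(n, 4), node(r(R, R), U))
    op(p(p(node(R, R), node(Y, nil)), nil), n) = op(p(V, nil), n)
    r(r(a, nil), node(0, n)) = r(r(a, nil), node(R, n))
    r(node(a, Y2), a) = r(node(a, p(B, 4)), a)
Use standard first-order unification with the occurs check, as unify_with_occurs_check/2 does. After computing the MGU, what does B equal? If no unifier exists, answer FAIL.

node(op(node(4, 4), p(4, 4)), 0)

Decompose node/2: r(4, n) = r(4, n),  r(Z, node(U, 0)) = r(node(nil, 0), B).
Delete trivial equation r(4, n) = r(4, n).
Decompose r/2: Z = node(nil, 0),  node(U, 0) = B.
Bind Z := node(nil, 0); no other remaining equation mentions Z.
Bind B := node(U, 0); substituting into the one remaining equation that mentions B gives: r(node(a, Y2), a) = r(node(a, p(node(U, 0), 4)), a).
Decompose r/2: r(n, 4) = r(n, 4),  node(Y, op(node(4, 4), p(4, 4))) = node(r(R, R), U).
Delete trivial equation r(n, 4) = r(n, 4).
Decompose node/2: Y = r(R, R),  op(node(4, 4), p(4, 4)) = U.
Bind Y := r(R, R); substituting into the one remaining equation that mentions Y gives: op(p(p(node(R, R), node(r(R, R), nil)), nil), n) = op(p(V, nil), n).
Bind U := op(node(4, 4), p(4, 4)); substituting into the one remaining equation that mentions U gives: r(node(a, Y2), a) = r(node(a, p(node(op(node(4, 4), p(4, 4)), 0), 4)), a). Substituting into the earlier binding gives B := node(op(node(4, 4), p(4, 4)), 0).
Decompose op/2: p(p(node(R, R), node(r(R, R), nil)), nil) = p(V, nil),  n = n.
Decompose p/2: p(node(R, R), node(r(R, R), nil)) = V,  nil = nil.
Bind V := p(node(R, R), node(r(R, R), nil)); no other remaining equation mentions V.
Delete trivial equation nil = nil.
Delete trivial equation n = n.
Decompose r/2: r(a, nil) = r(a, nil),  node(0, n) = node(R, n).
Delete trivial equation r(a, nil) = r(a, nil).
Decompose node/2: 0 = R,  n = n.
Bind R := 0; no other remaining equation mentions R. Substituting into the earlier bindings gives Y := r(0, 0), V := p(node(0, 0), node(r(0, 0), nil)).
Delete trivial equation n = n.
Decompose r/2: node(a, Y2) = node(a, p(node(op(node(4, 4), p(4, 4)), 0), 4)),  a = a.
Decompose node/2: a = a,  Y2 = p(node(op(node(4, 4), p(4, 4)), 0), 4).
Delete trivial equation a = a.
Bind Y2 := p(node(op(node(4, 4), p(4, 4)), 0), 4); no other remaining equation mentions Y2.
Delete trivial equation a = a.
MGU = { Z -> node(nil, 0), B -> node(op(node(4, 4), p(4, 4)), 0), Y -> r(0, 0), U -> op(node(4, 4), p(4, 4)), V -> p(node(0, 0), node(r(0, 0), nil)), R -> 0, Y2 -> p(node(op(node(4, 4), p(4, 4)), 0), 4) }, so B -> node(op(node(4, 4), p(4, 4)), 0).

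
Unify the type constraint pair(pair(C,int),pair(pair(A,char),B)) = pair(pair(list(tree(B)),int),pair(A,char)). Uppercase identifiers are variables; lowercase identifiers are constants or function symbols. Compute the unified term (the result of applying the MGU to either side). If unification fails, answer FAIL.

FAIL

Decompose pair/2: pair(C,int) = pair(list(tree(B)),int),  pair(pair(A,char),B) = pair(A,char).
Decompose pair/2: C = list(tree(B)),  int = int.
Bind C := list(tree(B)); no other remaining equation mentions C.
Delete trivial equation int = int.
Decompose pair/2: pair(A,char) = A,  B = char.
Occurs check fails: A occurs in pair(A,char); the equation A = pair(A,char) has no finite solution.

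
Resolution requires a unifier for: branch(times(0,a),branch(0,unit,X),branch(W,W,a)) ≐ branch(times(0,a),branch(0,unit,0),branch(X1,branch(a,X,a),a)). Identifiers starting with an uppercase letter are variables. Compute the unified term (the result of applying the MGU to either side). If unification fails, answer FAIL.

Decompose branch/3: times(0,a) ≐ times(0,a),  branch(0,unit,X) ≐ branch(0,unit,0),  branch(W,W,a) ≐ branch(X1,branch(a,X,a),a).
Delete trivial equation times(0,a) ≐ times(0,a).
Decompose branch/3: 0 ≐ 0,  unit ≐ unit,  X ≐ 0.
Delete trivial equation 0 ≐ 0.
Delete trivial equation unit ≐ unit.
Bind X := 0; substituting into the remaining equation gives: branch(W,W,a) ≐ branch(X1,branch(a,0,a),a).
Decompose branch/3: W ≐ X1,  W ≐ branch(a,0,a),  a ≐ a.
Bind W := X1; substituting into the one remaining equation that mentions W gives: X1 ≐ branch(a,0,a).
Bind X1 := branch(a,0,a); no other remaining equation mentions X1. Substituting into the earlier binding gives W := branch(a,0,a).
Delete trivial equation a ≐ a.
Applying the MGU to either side gives branch(times(0,a),branch(0,unit,0),branch(branch(a,0,a),branch(a,0,a),a)).

branch(times(0,a),branch(0,unit,0),branch(branch(a,0,a),branch(a,0,a),a))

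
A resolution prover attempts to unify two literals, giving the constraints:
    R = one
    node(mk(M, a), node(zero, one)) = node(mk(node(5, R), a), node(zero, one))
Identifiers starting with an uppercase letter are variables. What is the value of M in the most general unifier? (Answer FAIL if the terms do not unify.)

Bind R := one; substituting into the remaining equation gives: node(mk(M, a), node(zero, one)) = node(mk(node(5, one), a), node(zero, one)).
Decompose node/2: mk(M, a) = mk(node(5, one), a),  node(zero, one) = node(zero, one).
Decompose mk/2: M = node(5, one),  a = a.
Bind M := node(5, one); no other remaining equation mentions M.
Delete trivial equation a = a.
Delete trivial equation node(zero, one) = node(zero, one).
MGU = { R -> one, M -> node(5, one) }, so M -> node(5, one).

node(5, one)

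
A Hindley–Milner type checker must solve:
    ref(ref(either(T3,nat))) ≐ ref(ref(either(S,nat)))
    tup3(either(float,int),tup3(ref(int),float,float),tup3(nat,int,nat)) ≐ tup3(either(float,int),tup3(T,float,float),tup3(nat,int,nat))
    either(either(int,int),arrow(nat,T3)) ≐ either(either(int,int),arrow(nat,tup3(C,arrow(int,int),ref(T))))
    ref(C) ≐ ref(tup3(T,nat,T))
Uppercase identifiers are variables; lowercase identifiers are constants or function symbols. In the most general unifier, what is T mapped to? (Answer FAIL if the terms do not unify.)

ref(int)

Decompose ref/1: ref(either(T3,nat)) ≐ ref(either(S,nat)).
Decompose ref/1: either(T3,nat) ≐ either(S,nat).
Decompose either/2: T3 ≐ S,  nat ≐ nat.
Bind T3 := S; substituting into the one remaining equation that mentions T3 gives: either(either(int,int),arrow(nat,S)) ≐ either(either(int,int),arrow(nat,tup3(C,arrow(int,int),ref(T)))).
Delete trivial equation nat ≐ nat.
Decompose tup3/3: either(float,int) ≐ either(float,int),  tup3(ref(int),float,float) ≐ tup3(T,float,float),  tup3(nat,int,nat) ≐ tup3(nat,int,nat).
Delete trivial equation either(float,int) ≐ either(float,int).
Decompose tup3/3: ref(int) ≐ T,  float ≐ float,  float ≐ float.
Bind T := ref(int); substituting into the 2 remaining equations that mention T gives: either(either(int,int),arrow(nat,S)) ≐ either(either(int,int),arrow(nat,tup3(C,arrow(int,int),ref(ref(int))))),  ref(C) ≐ ref(tup3(ref(int),nat,ref(int))).
Delete trivial equation float ≐ float.
Delete trivial equation float ≐ float.
Delete trivial equation tup3(nat,int,nat) ≐ tup3(nat,int,nat).
Decompose either/2: either(int,int) ≐ either(int,int),  arrow(nat,S) ≐ arrow(nat,tup3(C,arrow(int,int),ref(ref(int)))).
Delete trivial equation either(int,int) ≐ either(int,int).
Decompose arrow/2: nat ≐ nat,  S ≐ tup3(C,arrow(int,int),ref(ref(int))).
Delete trivial equation nat ≐ nat.
Bind S := tup3(C,arrow(int,int),ref(ref(int))); no other remaining equation mentions S. Substituting into the earlier binding gives T3 := tup3(C,arrow(int,int),ref(ref(int))).
Decompose ref/1: C ≐ tup3(ref(int),nat,ref(int)).
Bind C := tup3(ref(int),nat,ref(int)). Substituting into the earlier bindings gives T3 := tup3(tup3(ref(int),nat,ref(int)),arrow(int,int),ref(ref(int))), S := tup3(tup3(ref(int),nat,ref(int)),arrow(int,int),ref(ref(int))).
MGU = { T3 ↦ tup3(tup3(ref(int),nat,ref(int)),arrow(int,int),ref(ref(int))), T ↦ ref(int), S ↦ tup3(tup3(ref(int),nat,ref(int)),arrow(int,int),ref(ref(int))), C ↦ tup3(ref(int),nat,ref(int)) }, so T ↦ ref(int).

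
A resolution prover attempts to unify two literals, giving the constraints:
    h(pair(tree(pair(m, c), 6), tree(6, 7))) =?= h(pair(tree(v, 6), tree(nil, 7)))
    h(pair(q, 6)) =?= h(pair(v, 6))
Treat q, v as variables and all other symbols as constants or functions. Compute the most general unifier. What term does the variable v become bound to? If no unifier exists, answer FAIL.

Decompose h/1: pair(tree(pair(m, c), 6), tree(6, 7)) =?= pair(tree(v, 6), tree(nil, 7)).
Decompose pair/2: tree(pair(m, c), 6) =?= tree(v, 6),  tree(6, 7) =?= tree(nil, 7).
Decompose tree/2: pair(m, c) =?= v,  6 =?= 6.
Bind v := pair(m, c); substituting into the one remaining equation that mentions v gives: h(pair(q, 6)) =?= h(pair(pair(m, c), 6)).
Delete trivial equation 6 =?= 6.
Decompose tree/2: 6 =?= nil,  7 =?= 7.
Clash: constants 6 and nil differ; no unifier exists.

FAIL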